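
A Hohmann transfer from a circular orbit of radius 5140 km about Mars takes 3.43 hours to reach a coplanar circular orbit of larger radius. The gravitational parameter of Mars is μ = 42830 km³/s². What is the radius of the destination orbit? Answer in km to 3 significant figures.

r₂ = 12300 km

Transfer time t = 3.43 hours = 12348 s, and t = π√(a_t³/μ).
So a_t = (μ t²/π²)^(1/3) = (42830 × (12348)² / π²)^(1/3) = 8713.9 km.
Since a_t = (r₁ + r₂)/2, r₂ = 2a_t − r₁ = 2×8713.9 − 5140 = 12287.8 km.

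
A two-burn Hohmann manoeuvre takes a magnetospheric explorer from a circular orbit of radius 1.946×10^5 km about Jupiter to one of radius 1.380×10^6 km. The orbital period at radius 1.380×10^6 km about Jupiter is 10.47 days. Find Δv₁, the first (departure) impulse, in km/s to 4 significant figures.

From Kepler's third law T² = 4π²r³/μ at r = 1.380×10^6 km, T = 10.47 days = 10.47 × 86400 s = 9.04608×10^5 s: μ = 4π²r³/T² = 1.26787×10^8 km³/s².
Semi-major axis of the transfer orbit: a_t = (1.946×10^5 + 1.380×10^6)/2 = 7.873×10^5 km.
On the circular orbit at r = 1.946×10^5 km, v_c = √(μ/r) = 25.525 km/s.
Transfer-orbit speed at the same r (vis-viva, a = a_t): v_t = √[μ(2/r − 1/a_t)] = 33.794 km/s.
Δv₁ = |v_t − v_c| = |33.794 − 25.525| = 8.269 km/s.

Δv₁ = 8.269 km/s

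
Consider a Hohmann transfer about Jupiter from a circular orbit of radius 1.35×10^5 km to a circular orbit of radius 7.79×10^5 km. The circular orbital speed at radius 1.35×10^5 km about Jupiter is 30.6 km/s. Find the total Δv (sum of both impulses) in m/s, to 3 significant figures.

From the circular-orbit relation v² = μ/r at r = 1.35×10^5 km: μ = v²r = (30.6)² × 1.35×10^5 = 1.26409×10^8 km³/s².
The Hohmann ellipse has a_t = (r₁ + r₂)/2 = 4.570×10^5 km.
At r₁ the circular-orbit speed is v₁ = √(μ/r₁) = 30.600 km/s.
Transfer-orbit speed at r₁ (v² = μ(2/r − 1/a)): v_p = √[μ(2/r₁ − 1/a_t)] = 39.951 km/s.
First burn Δv₁ = |v_p − v₁| = 9.351 km/s.
Circular speed at r₂: v₂ = √(μ/r₂) = 12.7385 km/s.
Transfer-orbit speed at r₂: v_a = √[μ(2/r₂ − 1/a_t)] = 6.92354 km/s.
Second burn Δv₂ = |v₂ − v_a| = 5.815 km/s.
Δv = Δv₁ + Δv₂ = 9.351 + 5.815 = 15.17 km/s.

Δv = 15200 m/s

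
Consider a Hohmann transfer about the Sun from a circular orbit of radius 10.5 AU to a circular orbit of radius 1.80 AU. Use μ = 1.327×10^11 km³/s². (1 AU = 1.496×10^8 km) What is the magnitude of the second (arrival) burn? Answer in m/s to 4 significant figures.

In km: r₁ = 10.5 × 1.496×10^8 = 1.5708×10^9 km; r₂ = 1.80 × 1.496×10^8 = 2.6928×10^8 km.
Semi-major axis of the transfer orbit: a_t = (1.5708×10^9 + 2.6928×10^8)/2 = 9.2004×10^8 km.
On the circular orbit at r = 2.6928×10^8 km, v_c = √(μ/r) = 22.199 km/s.
Vis-viva on the transfer ellipse at r = 2.6928×10^8 km gives v_t = √[μ(2/r − 1/a_t)] = 29.006 km/s.
Δv₂ = |v_t − v_c| = |29.006 − 22.199| = 6.807 km/s.

Δv₂ = 6807 m/s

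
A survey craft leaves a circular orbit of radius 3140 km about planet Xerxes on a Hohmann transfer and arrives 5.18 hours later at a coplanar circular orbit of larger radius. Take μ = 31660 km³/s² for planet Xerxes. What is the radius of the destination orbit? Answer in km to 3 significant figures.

Transfer time t = 5.18 hours = 18648 s, and t = π√(a_t³/μ).
So a_t = (μ t²/π²)^(1/3) = (31660 × (18648)² / π²)^(1/3) = 10371 km.
Since a_t = (r₁ + r₂)/2, r₂ = 2a_t − r₁ = 2×10371 − 3140 = 17602 km.

r₂ = 17600 km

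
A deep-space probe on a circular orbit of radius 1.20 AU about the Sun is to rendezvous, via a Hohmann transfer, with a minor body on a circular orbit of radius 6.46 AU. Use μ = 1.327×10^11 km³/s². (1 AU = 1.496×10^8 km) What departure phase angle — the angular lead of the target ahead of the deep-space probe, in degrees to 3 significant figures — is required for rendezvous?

In km: r₁ = 1.20 × 1.496×10^8 = 1.7952×10^8 km; r₂ = 6.46 × 1.496×10^8 = 9.66416×10^8 km.
Transfer-ellipse semi-major axis a_t = (r₁ + r₂)/2 = (1.7952×10^8 + 9.66416×10^8)/2 = 5.72968×10^8 km.
Transfer time t = π√(a_t³/μ) = 1.18280×10^8 s.
The target's mean motion on its circular orbit is ω₂ = √(μ/r₂³) = 1.21252×10^-8 rad/s.
Angle swept by the target during transfer: ω₂·t = 1.4342 rad = 82.17°.
The deep-space probe traverses 180° on the transfer ellipse, so the target must lead by 180° − 82.17° = 97.8°.

φ = 97.8°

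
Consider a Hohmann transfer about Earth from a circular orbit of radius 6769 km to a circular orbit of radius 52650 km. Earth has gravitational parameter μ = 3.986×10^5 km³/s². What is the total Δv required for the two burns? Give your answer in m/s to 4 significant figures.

Δv = 3980 m/s

The Hohmann ellipse has a_t = (r₁ + r₂)/2 = 29709.5 km.
Circular speed at r₁: v₁ = √(μ/r₁) = √(3.986×10^5/6769) = 7.67373 km/s.
Transfer-orbit speed at r₁ (vis-viva equation): v_p = √[μ(2/r₁ − 1/a_t)] = 10.2155 km/s.
First burn Δv₁ = |v_p − v₁| = 2.542 km/s.
At r₂, v₂ = √(μ/r₂) = 2.751 km/s.
Transfer-orbit speed at r₂: v_a = √[μ(2/r₂ − 1/a_t)] = 1.313 km/s.
Second burn Δv₂ = |v₂ − v_a| = 1.438 km/s.
Δv = Δv₁ + Δv₂ = 2.542 + 1.438 = 3.980 km/s.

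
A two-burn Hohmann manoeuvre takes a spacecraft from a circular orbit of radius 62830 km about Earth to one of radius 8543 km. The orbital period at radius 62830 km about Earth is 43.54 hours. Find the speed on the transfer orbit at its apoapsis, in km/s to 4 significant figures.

v = 1.232 km/s

From Kepler's third law T² = 4π²r³/μ at r = 62830 km, T = 43.54 hours = 43.54 × 3600 s = 1.56744×10^5 s: μ = 4π²r³/T² = 3.98547×10^5 km³/s².
The Hohmann ellipse has a_t = (r₁ + r₂)/2 = 35686.5 km.
The apoapsis of the transfer ellipse is at r = 62830 km.
Applying v² = μ(2/r − 1/a_t): v = 1.232 km/s.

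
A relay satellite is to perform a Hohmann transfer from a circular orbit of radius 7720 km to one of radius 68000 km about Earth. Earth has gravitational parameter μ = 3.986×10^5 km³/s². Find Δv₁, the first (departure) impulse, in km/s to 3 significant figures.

Semi-major axis of the transfer orbit: a_t = (7720 + 68000)/2 = 37860 km.
Circular speed at r = 7720 km: v_c = √(μ/r) = 7.186 km/s.
Vis-viva on the transfer ellipse at r = 7720 km gives v_t = √[μ(2/r − 1/a_t)] = 9.630 km/s.
Δv₁ = |v_t − v_c| = |9.630 − 7.186| = 2.444 km/s.

Δv₁ = 2.44 km/s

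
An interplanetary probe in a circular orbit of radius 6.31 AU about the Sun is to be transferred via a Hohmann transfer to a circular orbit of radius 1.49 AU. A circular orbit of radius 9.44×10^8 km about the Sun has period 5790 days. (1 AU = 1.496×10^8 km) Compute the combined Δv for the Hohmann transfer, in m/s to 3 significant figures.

Δv = 11200 m/s

From Kepler's third law T² = 4π²r³/μ at r = 9.44×10^8 km, T = 5790 days = 5790 × 86400 s = 5.00256×10^8 s: μ = 4π²r³/T² = 1.32706×10^11 km³/s².
In km: r₁ = 6.31 × 1.496×10^8 = 9.43976×10^8 km; r₂ = 1.49 × 1.496×10^8 = 2.22904×10^8 km.
Transfer-ellipse semi-major axis a_t = (r₁ + r₂)/2 = (9.43976×10^8 + 2.22904×10^8)/2 = 5.8344×10^8 km.
At r₁ the circular-orbit speed is v₁ = √(μ/r₁) = 11.857 km/s.
Transfer-orbit speed at r₁ (vis-viva): v_a = √[μ(2/r₁ − 1/a_t)] = 7.3287 km/s.
First burn Δv₁ = |v_a − v₁| = 4.528 km/s.
At r₂, v₂ = √(μ/r₂) = 24.400 km/s.
Transfer-orbit speed at r₂: v_p = √[μ(2/r₂ − 1/a_t)] = 31.036 km/s.
Second burn Δv₂ = |v₂ − v_p| = 6.636 km/s.
Total Δv = Δv₁ + Δv₂ = 11.16 km/s.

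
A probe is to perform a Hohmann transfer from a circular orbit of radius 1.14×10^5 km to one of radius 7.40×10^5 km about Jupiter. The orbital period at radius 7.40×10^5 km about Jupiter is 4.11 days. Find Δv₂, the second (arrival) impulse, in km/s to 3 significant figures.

From Kepler's third law T² = 4π²r³/μ at r = 7.40×10^5 km, T = 4.11 days = 4.11 × 86400 s = 3.55104×10^5 s: μ = 4π²r³/T² = 1.26866×10^8 km³/s².
The Hohmann ellipse has a_t = (r₁ + r₂)/2 = 4.270×10^5 km.
Circular speed at r = 7.400×10^5 km: v_c = √(μ/r) = 13.0935 km/s.
Vis-viva on the transfer ellipse at r = 7.400×10^5 km gives v_t = √[μ(2/r − 1/a_t)] = 6.76542 km/s.
Δv₂ = |v_t − v_c| = |6.76542 − 13.0935| = 6.328 km/s.

Δv₂ = 6.33 km/s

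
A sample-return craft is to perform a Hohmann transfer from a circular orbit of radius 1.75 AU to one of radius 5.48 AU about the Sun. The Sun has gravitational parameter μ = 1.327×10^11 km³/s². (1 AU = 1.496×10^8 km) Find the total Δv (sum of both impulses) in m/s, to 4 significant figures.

Δv = 9076 m/s

In km: r₁ = 1.75 × 1.496×10^8 = 2.618×10^8 km; r₂ = 5.48 × 1.496×10^8 = 8.19808×10^8 km.
Transfer-ellipse semi-major axis a_t = (r₁ + r₂)/2 = (2.618×10^8 + 8.19808×10^8)/2 = 5.40804×10^8 km.
Circular speed at r₁: v₁ = √(μ/r₁) = √(1.327×10^11/2.618×10^8) = 22.5139 km/s.
On the transfer ellipse at r₁, v² = μ(2/r − 1/a) gives v_p = √[μ(2/r₁ − 1/a_t)] = 27.7196 km/s.
First burn Δv₁ = |v_p − v₁| = 5.2057 km/s.
Circular speed at r₂: v₂ = √(μ/r₂) = 12.7227 km/s.
Transfer-orbit speed at r₂: v_a = √[μ(2/r₂ − 1/a_t)] = 8.85206 km/s.
Second burn Δv₂ = |v₂ − v_a| = 3.8706 km/s.
Δv = Δv₁ + Δv₂ = 5.2057 + 3.8706 = 9.076 km/s.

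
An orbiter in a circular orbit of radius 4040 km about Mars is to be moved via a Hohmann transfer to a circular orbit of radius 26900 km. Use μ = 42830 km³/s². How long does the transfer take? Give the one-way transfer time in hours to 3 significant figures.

Semi-major axis of the transfer orbit: a_t = (4040 + 26900)/2 = 15470 km.
Transfer time t = π√(a_t³/μ) = π√((15470)³ / 42830) = 29210 s.
Converting: 29210 s ÷ 3600 s/hour = 8.11 hours.

t = 8.11 hours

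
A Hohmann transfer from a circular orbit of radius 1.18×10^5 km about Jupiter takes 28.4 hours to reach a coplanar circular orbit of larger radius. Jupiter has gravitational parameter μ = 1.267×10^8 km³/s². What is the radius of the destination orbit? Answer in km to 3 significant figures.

Transfer time t = 28.4 hours = 1.0224×10^5 s, and t = π√(a_t³/μ).
So a_t = (μ t²/π²)^(1/3) = (1.267×10^8 × (1.0224×10^5)² / π²)^(1/3) = 5.1196×10^5 km.
Since a_t = (r₁ + r₂)/2, r₂ = 2a_t − r₁ = 2×5.1196×10^5 − 1.180×10^5 = 9.0592×10^5 km.

r₂ = 9.06×10^5 km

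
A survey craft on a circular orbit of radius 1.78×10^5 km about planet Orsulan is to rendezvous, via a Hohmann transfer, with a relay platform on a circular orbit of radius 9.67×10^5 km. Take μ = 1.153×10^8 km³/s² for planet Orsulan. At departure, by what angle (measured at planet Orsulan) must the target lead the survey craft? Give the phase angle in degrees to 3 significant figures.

φ = 98.0°

Semi-major axis of the transfer orbit: a_t = (1.780×10^5 + 9.670×10^5)/2 = 5.725×10^5 km.
Transfer time t = π√(a_t³/μ) = 1.2674×10^5 s.
Target angular speed ω₂ = √(μ/r₂³) = 1.1292×10^-5 rad/s.
Angle swept by the target during transfer: ω₂·t = 1.4311 rad = 82.00°.
Arrival is 180° from departure on the ellipse, so φ = 180° − 82.00° = 98.0°.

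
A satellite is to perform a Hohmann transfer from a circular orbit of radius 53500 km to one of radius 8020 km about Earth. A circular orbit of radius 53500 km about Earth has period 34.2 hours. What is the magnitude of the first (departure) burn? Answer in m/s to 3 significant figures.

Δv₁ = 1340 m/s

From Kepler's third law T² = 4π²r³/μ at r = 53500 km, T = 34.2 hours = 34.2 × 3600 s = 1.2312×10^5 s: μ = 4π²r³/T² = 3.98808×10^5 km³/s².
The Hohmann ellipse has a_t = (r₁ + r₂)/2 = 30760 km.
Circular speed at r = 53500 km: v_c = √(μ/r) = 2.730 km/s.
Transfer-orbit speed at the same r (vis-viva, a = a_t): v_t = √[μ(2/r − 1/a_t)] = 1.394 km/s.
Δv₁ = |v_t − v_c| = |1.394 − 2.730| = 1.336 km/s.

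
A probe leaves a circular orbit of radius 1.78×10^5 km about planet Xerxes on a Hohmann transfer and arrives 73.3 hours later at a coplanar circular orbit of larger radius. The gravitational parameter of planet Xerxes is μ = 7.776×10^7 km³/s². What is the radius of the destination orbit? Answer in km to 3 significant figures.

r₂ = 1.46×10^6 km

Transfer time t = 73.3 hours = 2.6388×10^5 s, and t = π√(a_t³/μ).
So a_t = (μ t²/π²)^(1/3) = (7.776×10^7 × (2.6388×10^5)² / π²)^(1/3) = 8.1863×10^5 km.
Since a_t = (r₁ + r₂)/2, r₂ = 2a_t − r₁ = 2×8.1863×10^5 − 1.780×10^5 = 1.45926×10^6 km.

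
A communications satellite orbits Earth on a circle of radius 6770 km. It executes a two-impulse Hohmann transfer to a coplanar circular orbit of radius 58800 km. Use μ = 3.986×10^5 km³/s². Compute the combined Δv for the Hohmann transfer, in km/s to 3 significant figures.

The Hohmann ellipse has a_t = (r₁ + r₂)/2 = 32785 km.
Circular speed at r₁: v₁ = √(μ/r₁) = √(3.986×10^5/6770) = 7.6732 km/s.
On the transfer ellipse at r₁, v² = μ(2/r − 1/a) gives v_p = √[μ(2/r₁ − 1/a_t)] = 10.276 km/s.
First burn Δv₁ = |v_p − v₁| = 2.603 km/s.
At r₂, v₂ = √(μ/r₂) = 2.60363 km/s.
Transfer-orbit speed at r₂: v_a = √[μ(2/r₂ − 1/a_t)] = 1.18314 km/s.
Second burn Δv₂ = |v₂ − v_a| = 1.420 km/s.
Total Δv = Δv₁ + Δv₂ = 4.023 km/s.

Δv = 4.02 km/s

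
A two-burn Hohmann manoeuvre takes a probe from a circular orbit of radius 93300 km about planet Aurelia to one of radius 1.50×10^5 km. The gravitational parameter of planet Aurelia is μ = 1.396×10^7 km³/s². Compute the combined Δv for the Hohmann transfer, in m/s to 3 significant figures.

Δv = 2550 m/s

Semi-major axis of the transfer orbit: a_t = (93300 + 1.500×10^5)/2 = 1.2165×10^5 km.
At r₁ the circular-orbit speed is v₁ = √(μ/r₁) = 12.232124 km/s.
Transfer-orbit speed at r₁ (v² = μ(2/r − 1/a)): v_p = √[μ(2/r₁ − 1/a_t)] = 13.582867 km/s.
First burn Δv₁ = |v_p − v₁| = 1.3507 km/s.
At r₂, v₂ = √(μ/r₂) = 9.6471 km/s.
Transfer-orbit speed at r₂: v_a = √[μ(2/r₂ − 1/a_t)] = 8.4485 km/s.
Second burn Δv₂ = |v₂ − v_a| = 1.1986 km/s.
Δv = Δv₁ + Δv₂ = 1.3507 + 1.1986 = 2.549 km/s.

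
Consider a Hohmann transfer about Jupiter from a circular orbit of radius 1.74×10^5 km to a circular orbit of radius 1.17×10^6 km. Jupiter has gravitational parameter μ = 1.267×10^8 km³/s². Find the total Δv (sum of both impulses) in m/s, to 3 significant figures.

Semi-major axis of the transfer orbit: a_t = (1.740×10^5 + 1.170×10^6)/2 = 6.720×10^5 km.
Circular speed at r₁: v₁ = √(μ/r₁) = √(1.267×10^8/1.740×10^5) = 26.9845 km/s.
Transfer-orbit speed at r₁ (v² = μ(2/r − 1/a)): v_p = √[μ(2/r₁ − 1/a_t)] = 35.6059 km/s.
First burn Δv₁ = |v_p − v₁| = 8.621 km/s.
Circular speed at r₂: v₂ = √(μ/r₂) = 10.406 km/s.
Transfer-orbit speed at r₂: v_a = √[μ(2/r₂ − 1/a_t)] = 5.2952 km/s.
Second burn Δv₂ = |v₂ − v_a| = 5.111 km/s.
Δv = Δv₁ + Δv₂ = 8.621 + 5.111 = 13.73 km/s.

Δv = 13700 m/s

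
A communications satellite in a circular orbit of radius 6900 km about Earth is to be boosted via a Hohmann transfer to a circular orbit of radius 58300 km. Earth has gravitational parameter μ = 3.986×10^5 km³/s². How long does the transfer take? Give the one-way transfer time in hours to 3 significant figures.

t = 8.14 hours

Transfer-ellipse semi-major axis a_t = (r₁ + r₂)/2 = (6900 + 58300)/2 = 32600 km.
Half the transfer-orbit period gives t = π√(a_t³/μ) = 29290 s.
Converting: 29290 s ÷ 3600 s/hour = 8.14 hours.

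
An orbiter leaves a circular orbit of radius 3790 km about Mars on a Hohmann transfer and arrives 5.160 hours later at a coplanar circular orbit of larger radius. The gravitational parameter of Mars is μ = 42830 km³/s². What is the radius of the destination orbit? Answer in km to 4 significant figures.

Transfer time t = 5.160 hours = 18576 s, and t = π√(a_t³/μ).
So a_t = (μ t²/π²)^(1/3) = (42830 × (18576)² / π²)^(1/3) = 11441 km.
Since a_t = (r₁ + r₂)/2, r₂ = 2a_t − r₁ = 2×11441 − 3790 = 19092 km.

r₂ = 19090 km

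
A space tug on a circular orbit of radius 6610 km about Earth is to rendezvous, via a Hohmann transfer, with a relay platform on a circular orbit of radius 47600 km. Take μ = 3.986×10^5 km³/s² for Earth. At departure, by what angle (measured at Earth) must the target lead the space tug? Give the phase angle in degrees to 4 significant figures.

The Hohmann ellipse has a_t = (r₁ + r₂)/2 = 27105 km.
Transfer time t = π√(a_t³/μ) = 22205.23 s.
Target angular speed ω₂ = √(μ/r₂³) = 6.079365×10^-5 rad/s.
Angle swept by the target during transfer: ω₂·t = 1.34994 rad = 77.346°.
Arrival is 180° from departure on the ellipse, so φ = 180° − 77.346° = 102.7°.

φ = 102.7°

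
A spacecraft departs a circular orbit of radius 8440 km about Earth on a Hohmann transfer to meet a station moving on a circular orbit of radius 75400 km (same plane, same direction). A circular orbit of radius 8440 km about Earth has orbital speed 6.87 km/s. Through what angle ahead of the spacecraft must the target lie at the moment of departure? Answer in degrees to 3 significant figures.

From the circular-orbit relation v² = μ/r at r = 8440 km: μ = v²r = (6.87)² × 8440 = 3.98342×10^5 km³/s².
Transfer-ellipse semi-major axis a_t = (r₁ + r₂)/2 = (8440 + 75400)/2 = 41920 km.
The half-period of the transfer ellipse is t = π√(a_t³/μ) = 42722 s.
Target angular speed ω₂ = √(μ/r₂³) = 3.0484×10^-5 rad/s.
Angle swept by the target during transfer: ω₂·t = 1.3023 rad = 74.62°.
The spacecraft traverses 180° on the transfer ellipse, so the target must lead by 180° − 74.62° = 105°.

φ = 105°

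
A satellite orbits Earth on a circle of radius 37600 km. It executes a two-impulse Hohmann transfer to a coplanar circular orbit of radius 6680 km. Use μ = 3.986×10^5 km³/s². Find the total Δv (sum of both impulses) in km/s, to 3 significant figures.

Semi-major axis of the transfer orbit: a_t = (37600 + 6680)/2 = 22140 km.
At r₁ the circular-orbit speed is v₁ = √(μ/r₁) = 3.25593 km/s.
On the transfer ellipse at r₁, vis-viva equation gives v_a = √[μ(2/r₁ − 1/a_t)] = 1.78844 km/s.
First burn Δv₁ = |v_a − v₁| = 1.467 km/s.
At r₂, v₂ = √(μ/r₂) = 7.7247 km/s.
Transfer-orbit speed at r₂: v_p = √[μ(2/r₂ − 1/a_t)] = 10.067 km/s.
Second burn Δv₂ = |v₂ − v_p| = 2.342 km/s.
Total Δv = Δv₁ + Δv₂ = 3.809 km/s.

Δv = 3.81 km/s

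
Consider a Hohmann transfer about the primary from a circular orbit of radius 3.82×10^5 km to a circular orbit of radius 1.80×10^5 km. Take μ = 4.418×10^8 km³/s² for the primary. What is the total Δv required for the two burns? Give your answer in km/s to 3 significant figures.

Transfer-ellipse semi-major axis a_t = (r₁ + r₂)/2 = (3.820×10^5 + 1.800×10^5)/2 = 2.810×10^5 km.
At r₁ the circular-orbit speed is v₁ = √(μ/r₁) = 34.01 km/s.
Transfer-orbit speed at r₁ (v² = μ(2/r − 1/a)): v_a = √[μ(2/r₁ − 1/a_t)] = 27.22 km/s.
First burn Δv₁ = |v_a − v₁| = 6.790 km/s.
Circular speed at r₂: v₂ = √(μ/r₂) = 49.5424 km/s.
Transfer-orbit speed at r₂: v_p = √[μ(2/r₂ − 1/a_t)] = 57.7637 km/s.
Second burn Δv₂ = |v₂ − v_p| = 8.221 km/s.
Total Δv = Δv₁ + Δv₂ = 15.01 km/s.

Δv = 15.0 km/s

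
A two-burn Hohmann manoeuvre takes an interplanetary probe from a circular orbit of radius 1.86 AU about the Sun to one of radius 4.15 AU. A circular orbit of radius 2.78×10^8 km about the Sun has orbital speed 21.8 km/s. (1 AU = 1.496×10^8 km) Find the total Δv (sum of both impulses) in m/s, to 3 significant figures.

Δv = 6930 m/s

From the circular-orbit relation v² = μ/r at r = 2.78×10^8 km: μ = v²r = (21.8)² × 2.78×10^8 = 1.32117×10^11 km³/s².
In km: r₁ = 1.86 × 1.496×10^8 = 2.78256×10^8 km; r₂ = 4.15 × 1.496×10^8 = 6.2084×10^8 km.
The Hohmann ellipse has a_t = (r₁ + r₂)/2 = 4.49548×10^8 km.
Circular speed at r₁: v₁ = √(μ/r₁) = √(1.32117×10^11/2.78256×10^8) = 21.790 km/s.
On the transfer ellipse at r₁, vis-viva equation gives v_p = √[μ(2/r₁ − 1/a_t)] = 25.607 km/s.
First burn Δv₁ = |v_p − v₁| = 3.817 km/s.
At r₂, v₂ = √(μ/r₂) = 14.588 km/s.
Transfer-orbit speed at r₂: v_a = √[μ(2/r₂ − 1/a_t)] = 11.477 km/s.
Second burn Δv₂ = |v₂ − v_a| = 3.111 km/s.
Δv = Δv₁ + Δv₂ = 3.817 + 3.111 = 6.928 km/s.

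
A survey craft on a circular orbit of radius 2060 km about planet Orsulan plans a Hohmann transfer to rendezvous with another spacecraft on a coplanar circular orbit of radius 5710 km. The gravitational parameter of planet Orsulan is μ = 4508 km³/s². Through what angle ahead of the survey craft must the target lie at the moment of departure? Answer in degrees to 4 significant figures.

φ = 78.98°

Semi-major axis of the transfer orbit: a_t = (2060 + 5710)/2 = 3885 km.
The half-period of the transfer ellipse is t = π√(a_t³/μ) = 11330 s.
Target angular speed ω₂ = √(μ/r₂³) = 1.5561×10^-4 rad/s.
Angle swept by the target during transfer: ω₂·t = 1.7631 rad = 101.02°.
Arrival is 180° from departure on the ellipse, so φ = 180° − 101.02° = 78.98°.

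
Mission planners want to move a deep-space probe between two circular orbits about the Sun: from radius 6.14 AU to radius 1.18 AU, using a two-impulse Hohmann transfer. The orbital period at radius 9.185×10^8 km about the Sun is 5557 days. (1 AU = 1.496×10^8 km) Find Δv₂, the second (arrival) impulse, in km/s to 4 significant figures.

From Kepler's third law T² = 4π²r³/μ at r = 9.185×10^8 km, T = 5557 days = 5557 × 86400 s = 4.801248×10^8 s: μ = 4π²r³/T² = 1.32706×10^11 km³/s².
In km: r₁ = 6.14 × 1.496×10^8 = 9.18544×10^8 km; r₂ = 1.18 × 1.496×10^8 = 1.76528×10^8 km.
Transfer-ellipse semi-major axis a_t = (r₁ + r₂)/2 = (9.18544×10^8 + 1.76528×10^8)/2 = 5.47536×10^8 km.
On the circular orbit at r = 1.76528×10^8 km, v_c = √(μ/r) = 27.4181 km/s.
Transfer-orbit speed at the same r (vis-viva, a = a_t): v_t = √[μ(2/r − 1/a_t)] = 35.5125 km/s.
Δv₂ = |v_t − v_c| = |35.5125 − 27.4181| = 8.094 km/s.

Δv₂ = 8.094 km/s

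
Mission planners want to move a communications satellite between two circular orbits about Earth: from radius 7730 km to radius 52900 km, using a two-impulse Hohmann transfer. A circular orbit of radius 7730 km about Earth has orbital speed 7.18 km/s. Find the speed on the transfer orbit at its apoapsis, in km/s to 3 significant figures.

v = 1.39 km/s

From the circular-orbit relation v² = μ/r at r = 7730 km: μ = v²r = (7.18)² × 7730 = 3.98500×10^5 km³/s².
Semi-major axis of the transfer orbit: a_t = (7730 + 52900)/2 = 30315 km.
At apoapsis, r = 52900 km.
Applying v² = μ(2/r − 1/a_t): v = 1.386 km/s.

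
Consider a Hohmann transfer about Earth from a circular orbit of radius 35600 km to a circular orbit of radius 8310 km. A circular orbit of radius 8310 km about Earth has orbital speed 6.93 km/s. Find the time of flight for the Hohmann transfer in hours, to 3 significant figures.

t = 4.49 hours

From the circular-orbit relation v² = μ/r at r = 8310 km: μ = v²r = (6.93)² × 8310 = 3.99087×10^5 km³/s².
The Hohmann ellipse has a_t = (r₁ + r₂)/2 = 21955 km.
Half the transfer-orbit period gives t = π√(a_t³/μ) = 16180 s.
Converting: 16180 s ÷ 3600 s/hour = 4.49 hours.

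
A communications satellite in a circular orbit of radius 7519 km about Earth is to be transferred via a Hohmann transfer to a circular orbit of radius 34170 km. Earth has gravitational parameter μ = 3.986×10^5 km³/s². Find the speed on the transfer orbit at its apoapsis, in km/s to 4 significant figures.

v = 2.051 km/s

Semi-major axis of the transfer orbit: a_t = (7519 + 34170)/2 = 20844.5 km.
At apoapsis, r = 34170 km.
Applying v² = μ(2/r − 1/a_t): v = 2.051 km/s.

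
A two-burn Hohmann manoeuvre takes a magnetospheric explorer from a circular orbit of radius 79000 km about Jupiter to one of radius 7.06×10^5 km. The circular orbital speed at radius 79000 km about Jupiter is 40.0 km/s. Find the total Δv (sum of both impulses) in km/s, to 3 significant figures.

Δv = 21.0 km/s

From the circular-orbit relation v² = μ/r at r = 79000 km: μ = v²r = (40.0)² × 79000 = 1.26400×10^8 km³/s².
Transfer-ellipse semi-major axis a_t = (r₁ + r₂)/2 = (79000 + 7.060×10^5)/2 = 3.925×10^5 km.
At r₁ the circular-orbit speed is v₁ = √(μ/r₁) = 40.000 km/s.
On the transfer ellipse at r₁, vis-viva gives v_p = √[μ(2/r₁ − 1/a_t)] = 53.647 km/s.
First burn Δv₁ = |v_p − v₁| = 13.647 km/s.
At r₂, v₂ = √(μ/r₂) = 13.38046 km/s.
Transfer-orbit speed at r₂: v_a = √[μ(2/r₂ − 1/a_t)] = 6.002952 km/s.
Second burn Δv₂ = |v₂ − v_a| = 7.3775 km/s.
Total Δv = Δv₁ + Δv₂ = 21.02 km/s.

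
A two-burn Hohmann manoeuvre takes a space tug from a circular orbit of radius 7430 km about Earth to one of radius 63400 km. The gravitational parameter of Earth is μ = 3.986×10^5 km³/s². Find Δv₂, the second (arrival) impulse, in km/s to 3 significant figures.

Semi-major axis of the transfer orbit: a_t = (7430 + 63400)/2 = 35415 km.
Circular speed at r = 63400 km: v_c = √(μ/r) = 2.507 km/s.
Transfer-orbit speed at the same r (vis-viva, a = a_t): v_t = √[μ(2/r − 1/a_t)] = 1.148 km/s.
Δv₂ = |v_t − v_c| = |1.148 − 2.507| = 1.359 km/s.

Δv₂ = 1.36 km/s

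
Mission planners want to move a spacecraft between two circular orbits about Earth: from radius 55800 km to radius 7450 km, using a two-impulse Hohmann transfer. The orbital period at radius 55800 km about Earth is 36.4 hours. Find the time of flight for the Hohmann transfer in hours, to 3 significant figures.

From Kepler's third law T² = 4π²r³/μ at r = 55800 km, T = 36.4 hours = 36.4 × 3600 s = 1.3104×10^5 s: μ = 4π²r³/T² = 3.99443×10^5 km³/s².
The Hohmann ellipse has a_t = (r₁ + r₂)/2 = 31625 km.
Half the transfer-orbit period gives t = π√(a_t³/μ) = 27960 s.
Converting: 27960 s ÷ 3600 s/hour = 7.77 hours.

t = 7.77 hours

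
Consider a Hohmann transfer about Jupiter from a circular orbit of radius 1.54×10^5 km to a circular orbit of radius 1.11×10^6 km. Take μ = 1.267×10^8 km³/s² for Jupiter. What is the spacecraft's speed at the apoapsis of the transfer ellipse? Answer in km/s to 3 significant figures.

Transfer-ellipse semi-major axis a_t = (r₁ + r₂)/2 = (1.540×10^5 + 1.110×10^6)/2 = 6.320×10^5 km.
At apoapsis, r = 1.110×10^6 km.
From the vis-viva equation, v = √[μ(2/r − 1/a_t)] = 5.274 km/s.

v = 5.27 km/s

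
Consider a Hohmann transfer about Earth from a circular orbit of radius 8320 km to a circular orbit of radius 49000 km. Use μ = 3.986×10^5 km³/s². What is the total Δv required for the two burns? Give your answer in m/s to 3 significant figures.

Δv = 3440 m/s

The Hohmann ellipse has a_t = (r₁ + r₂)/2 = 28660 km.
At r₁ the circular-orbit speed is v₁ = √(μ/r₁) = 6.9216 km/s.
Transfer-orbit speed at r₁ (vis-viva equation): v_p = √[μ(2/r₁ − 1/a_t)] = 9.0504 km/s.
First burn Δv₁ = |v_p − v₁| = 2.129 km/s.
Circular speed at r₂: v₂ = √(μ/r₂) = 2.852 km/s.
Transfer-orbit speed at r₂: v_a = √[μ(2/r₂ − 1/a_t)] = 1.537 km/s.
Second burn Δv₂ = |v₂ − v_a| = 1.315 km/s.
Δv = Δv₁ + Δv₂ = 2.129 + 1.315 = 3.444 km/s.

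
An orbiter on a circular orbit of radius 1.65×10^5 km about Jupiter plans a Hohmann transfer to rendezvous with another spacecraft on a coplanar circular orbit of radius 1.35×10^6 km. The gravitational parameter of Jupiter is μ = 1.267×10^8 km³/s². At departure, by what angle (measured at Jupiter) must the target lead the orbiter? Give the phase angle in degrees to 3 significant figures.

Semi-major axis of the transfer orbit: a_t = (1.650×10^5 + 1.350×10^6)/2 = 7.575×10^5 km.
The half-period of the transfer ellipse is t = π√(a_t³/μ) = 1.8401×10^5 s.
The target's mean motion on its circular orbit is ω₂ = √(μ/r₂³) = 7.1761×10^-6 rad/s.
Angle swept by the target during transfer: ω₂·t = 1.3205 rad = 75.66°.
The orbiter traverses 180° on the transfer ellipse, so the target must lead by 180° − 75.66° = 104°.

φ = 104°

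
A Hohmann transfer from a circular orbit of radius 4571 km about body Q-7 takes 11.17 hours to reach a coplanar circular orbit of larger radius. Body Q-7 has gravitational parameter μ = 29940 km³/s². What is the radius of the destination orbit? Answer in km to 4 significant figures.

r₂ = 29410 km

Transfer time t = 11.17 hours = 40212 s, and t = π√(a_t³/μ).
So a_t = (μ t²/π²)^(1/3) = (29940 × (40212)² / π²)^(1/3) = 16991 km.
Since a_t = (r₁ + r₂)/2, r₂ = 2a_t − r₁ = 2×16991 − 4571 = 29411 km.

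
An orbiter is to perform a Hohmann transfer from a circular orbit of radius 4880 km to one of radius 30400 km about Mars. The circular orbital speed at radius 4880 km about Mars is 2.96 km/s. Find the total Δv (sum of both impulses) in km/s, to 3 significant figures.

From the circular-orbit relation v² = μ/r at r = 4880 km: μ = v²r = (2.96)² × 4880 = 42756.6 km³/s².
Semi-major axis of the transfer orbit: a_t = (4880 + 30400)/2 = 17640 km.
Circular speed at r₁: v₁ = √(μ/r₁) = √(42756.6/4880) = 2.9600 km/s.
Transfer-orbit speed at r₁ (vis-viva equation): v_p = √[μ(2/r₁ − 1/a_t)] = 3.8858 km/s.
First burn Δv₁ = |v_p − v₁| = 0.9258 km/s.
Circular speed at r₂: v₂ = √(μ/r₂) = 1.186 km/s.
Transfer-orbit speed at r₂: v_a = √[μ(2/r₂ − 1/a_t)] = 0.6238 km/s.
Second burn Δv₂ = |v₂ − v_a| = 0.5622 km/s.
Total Δv = Δv₁ + Δv₂ = 1.488 km/s.

Δv = 1.49 km/s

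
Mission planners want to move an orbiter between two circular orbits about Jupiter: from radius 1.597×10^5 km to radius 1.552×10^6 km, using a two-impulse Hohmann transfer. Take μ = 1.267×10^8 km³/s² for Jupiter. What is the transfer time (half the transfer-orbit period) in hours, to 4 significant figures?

t = 61.38 hours

Transfer-ellipse semi-major axis a_t = (r₁ + r₂)/2 = (1.597×10^5 + 1.552×10^6)/2 = 8.5585×10^5 km.
By Kepler's third law the transfer-orbit period is T = 2π√(a_t³/μ), so t = T/2 = 2.2098×10^5 s.
Converting: 2.2098×10^5 s ÷ 3600 s/hour = 61.38 hours.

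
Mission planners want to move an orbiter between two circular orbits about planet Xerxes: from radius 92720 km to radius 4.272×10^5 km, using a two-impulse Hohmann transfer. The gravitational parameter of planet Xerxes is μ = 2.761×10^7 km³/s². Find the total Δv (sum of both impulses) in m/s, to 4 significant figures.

Δv = 8103 m/s

Transfer-ellipse semi-major axis a_t = (r₁ + r₂)/2 = (92720 + 4.272×10^5)/2 = 2.5996×10^5 km.
At r₁ the circular-orbit speed is v₁ = √(μ/r₁) = 17.256 km/s.
On the transfer ellipse at r₁, vis-viva gives v_p = √[μ(2/r₁ − 1/a_t)] = 22.121 km/s.
First burn Δv₁ = |v_p − v₁| = 4.865 km/s.
Circular speed at r₂: v₂ = √(μ/r₂) = 8.039 km/s.
Transfer-orbit speed at r₂: v_a = √[μ(2/r₂ − 1/a_t)] = 4.801 km/s.
Second burn Δv₂ = |v₂ − v_a| = 3.238 km/s.
Δv = Δv₁ + Δv₂ = 4.865 + 3.238 = 8.103 km/s.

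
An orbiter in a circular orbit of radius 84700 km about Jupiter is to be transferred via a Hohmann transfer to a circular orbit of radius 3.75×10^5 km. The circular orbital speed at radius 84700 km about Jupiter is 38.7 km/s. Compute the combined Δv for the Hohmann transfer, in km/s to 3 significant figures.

From the circular-orbit relation v² = μ/r at r = 84700 km: μ = v²r = (38.7)² × 84700 = 1.26854×10^8 km³/s².
The Hohmann ellipse has a_t = (r₁ + r₂)/2 = 2.2985×10^5 km.
Circular speed at r₁: v₁ = √(μ/r₁) = √(1.26854×10^8/84700) = 38.70 km/s.
On the transfer ellipse at r₁, vis-viva gives v_p = √[μ(2/r₁ − 1/a_t)] = 49.43 km/s.
First burn Δv₁ = |v_p − v₁| = 10.73 km/s.
Circular speed at r₂: v₂ = √(μ/r₂) = 18.392 km/s.
Transfer-orbit speed at r₂: v_a = √[μ(2/r₂ − 1/a_t)] = 11.165 km/s.
Second burn Δv₂ = |v₂ − v_a| = 7.227 km/s.
Δv = Δv₁ + Δv₂ = 10.73 + 7.227 = 17.96 km/s.

Δv = 18.0 km/s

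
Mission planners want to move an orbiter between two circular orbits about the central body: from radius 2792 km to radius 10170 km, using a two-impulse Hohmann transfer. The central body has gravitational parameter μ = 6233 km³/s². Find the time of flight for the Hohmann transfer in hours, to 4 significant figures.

t = 5.767 hours

Transfer-ellipse semi-major axis a_t = (r₁ + r₂)/2 = (2792 + 10170)/2 = 6481 km.
Transfer time t = π√(a_t³/μ) = π√((6481)³ / 6233) = 20760 s.
Converting: 20760 s ÷ 3600 s/hour = 5.767 hours.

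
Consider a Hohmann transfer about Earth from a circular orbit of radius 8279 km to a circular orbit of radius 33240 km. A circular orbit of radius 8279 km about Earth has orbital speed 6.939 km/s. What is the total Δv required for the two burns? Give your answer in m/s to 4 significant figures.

Δv = 3118 m/s

From the circular-orbit relation v² = μ/r at r = 8279 km: μ = v²r = (6.939)² × 8279 = 3.98632×10^5 km³/s².
Semi-major axis of the transfer orbit: a_t = (8279 + 33240)/2 = 20759.5 km.
Circular speed at r₁: v₁ = √(μ/r₁) = √(3.98632×10^5/8279) = 6.9390 km/s.
Transfer-orbit speed at r₁ (v² = μ(2/r − 1/a)): v_p = √[μ(2/r₁ − 1/a_t)] = 8.7805 km/s.
First burn Δv₁ = |v_p − v₁| = 1.8415 km/s.
At r₂, v₂ = √(μ/r₂) = 3.4630 km/s.
Transfer-orbit speed at r₂: v_a = √[μ(2/r₂ − 1/a_t)] = 2.1869 km/s.
Second burn Δv₂ = |v₂ − v_a| = 1.2761 km/s.
Δv = Δv₁ + Δv₂ = 1.8415 + 1.2761 = 3.118 km/s.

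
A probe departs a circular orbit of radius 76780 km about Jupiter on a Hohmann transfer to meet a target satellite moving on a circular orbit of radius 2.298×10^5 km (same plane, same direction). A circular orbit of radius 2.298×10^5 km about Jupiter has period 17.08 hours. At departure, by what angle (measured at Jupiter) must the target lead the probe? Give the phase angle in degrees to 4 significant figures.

From Kepler's third law T² = 4π²r³/μ at r = 2.298×10^5 km, T = 17.08 hours = 17.08 × 3600 s = 61488 s: μ = 4π²r³/T² = 1.26715×10^8 km³/s².
The Hohmann ellipse has a_t = (r₁ + r₂)/2 = 1.5329×10^5 km.
The half-period of the transfer ellipse is t = π√(a_t³/μ) = 16749.7 s.
Target angular speed ω₂ = √(μ/r₂³) = 1.02186×10^-4 rad/s.
Angle swept by the target during transfer: ω₂·t = 1.7116 rad = 98.07°.
The probe traverses 180° on the transfer ellipse, so the target must lead by 180° − 98.07° = 81.93°.

φ = 81.93°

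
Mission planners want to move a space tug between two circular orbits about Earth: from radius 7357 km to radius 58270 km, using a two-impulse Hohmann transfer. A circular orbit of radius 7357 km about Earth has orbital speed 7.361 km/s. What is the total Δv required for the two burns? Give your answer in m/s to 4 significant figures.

From the circular-orbit relation v² = μ/r at r = 7357 km: μ = v²r = (7.361)² × 7357 = 3.98634×10^5 km³/s².
The Hohmann ellipse has a_t = (r₁ + r₂)/2 = 32813.5 km.
At r₁ the circular-orbit speed is v₁ = √(μ/r₁) = 7.361 km/s.
On the transfer ellipse at r₁, v² = μ(2/r − 1/a) gives v_p = √[μ(2/r₁ − 1/a_t)] = 9.809 km/s.
First burn Δv₁ = |v_p − v₁| = 2.448 km/s.
Circular speed at r₂: v₂ = √(μ/r₂) = 2.6156 km/s.
Transfer-orbit speed at r₂: v_a = √[μ(2/r₂ − 1/a_t)] = 1.2385 km/s.
Second burn Δv₂ = |v₂ − v_a| = 1.377 km/s.
Total Δv = Δv₁ + Δv₂ = 3.825 km/s.

Δv = 3825 m/s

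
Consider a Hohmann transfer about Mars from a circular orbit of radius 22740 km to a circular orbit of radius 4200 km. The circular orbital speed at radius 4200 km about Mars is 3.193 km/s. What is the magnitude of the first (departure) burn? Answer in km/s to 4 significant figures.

From the circular-orbit relation v² = μ/r at r = 4200 km: μ = v²r = (3.193)² × 4200 = 42820.0 km³/s².
Transfer-ellipse semi-major axis a_t = (r₁ + r₂)/2 = (22740 + 4200)/2 = 13470 km.
On the circular orbit at r = 22740 km, v_c = √(μ/r) = 1.37223 km/s.
Transfer-orbit speed at the same r (vis-viva, a = a_t): v_t = √[μ(2/r − 1/a_t)] = 0.766248 km/s.
Δv₁ = |v_t − v_c| = |0.766248 − 1.37223| = 0.6060 km/s.

Δv₁ = 0.6060 km/s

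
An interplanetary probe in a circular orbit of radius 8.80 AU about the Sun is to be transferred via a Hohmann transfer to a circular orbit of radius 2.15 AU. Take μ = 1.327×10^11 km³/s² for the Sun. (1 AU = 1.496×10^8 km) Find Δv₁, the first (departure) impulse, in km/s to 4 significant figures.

In km: r₁ = 8.80 × 1.496×10^8 = 1.31648×10^9 km; r₂ = 2.15 × 1.496×10^8 = 3.2164×10^8 km.
The Hohmann ellipse has a_t = (r₁ + r₂)/2 = 8.1906×10^8 km.
Circular speed at r = 1.31648×10^9 km: v_c = √(μ/r) = 10.04 km/s.
Vis-viva on the transfer ellipse at r = 1.31648×10^9 km gives v_t = √[μ(2/r − 1/a_t)] = 6.292 km/s.
Δv₁ = |v_t − v_c| = |6.292 − 10.04| = 3.748 km/s.

Δv₁ = 3.748 km/s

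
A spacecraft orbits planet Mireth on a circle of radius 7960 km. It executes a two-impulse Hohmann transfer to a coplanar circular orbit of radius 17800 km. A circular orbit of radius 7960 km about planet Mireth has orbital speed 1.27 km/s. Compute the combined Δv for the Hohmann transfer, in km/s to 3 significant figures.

Δv = 0.405 km/s

From the circular-orbit relation v² = μ/r at r = 7960 km: μ = v²r = (1.27)² × 7960 = 12838.7 km³/s².
The Hohmann ellipse has a_t = (r₁ + r₂)/2 = 12880 km.
At r₁ the circular-orbit speed is v₁ = √(μ/r₁) = 1.270 km/s.
On the transfer ellipse at r₁, vis-viva gives v_p = √[μ(2/r₁ − 1/a_t)] = 1.493 km/s.
First burn Δv₁ = |v_p − v₁| = 0.2230 km/s.
Circular speed at r₂: v₂ = √(μ/r₂) = 0.8493 km/s.
Transfer-orbit speed at r₂: v_a = √[μ(2/r₂ − 1/a_t)] = 0.6677 km/s.
Second burn Δv₂ = |v₂ − v_a| = 0.1816 km/s.
Total Δv = Δv₁ + Δv₂ = 0.4046 km/s.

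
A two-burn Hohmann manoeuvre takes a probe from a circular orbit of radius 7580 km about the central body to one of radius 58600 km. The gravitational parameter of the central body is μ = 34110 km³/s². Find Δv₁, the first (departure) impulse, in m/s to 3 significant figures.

The Hohmann ellipse has a_t = (r₁ + r₂)/2 = 33090 km.
Circular speed at r = 7580 km: v_c = √(μ/r) = 2.1213 km/s.
Transfer-orbit speed at the same r (vis-viva, a = a_t): v_t = √[μ(2/r − 1/a_t)] = 2.8230 km/s.
Δv₁ = |v_t − v_c| = |2.8230 − 2.1213| = 0.7017 km/s.

Δv₁ = 702 m/s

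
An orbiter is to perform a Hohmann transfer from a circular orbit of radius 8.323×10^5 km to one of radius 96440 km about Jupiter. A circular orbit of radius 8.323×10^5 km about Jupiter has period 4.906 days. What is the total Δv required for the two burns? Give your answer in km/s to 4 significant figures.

From Kepler's third law T² = 4π²r³/μ at r = 8.323×10^5 km, T = 4.906 days = 4.906 × 86400 s = 4.238784×10^5 s: μ = 4π²r³/T² = 1.26683×10^8 km³/s².
Transfer-ellipse semi-major axis a_t = (r₁ + r₂)/2 = (8.323×10^5 + 96440)/2 = 4.6437×10^5 km.
Circular speed at r₁: v₁ = √(μ/r₁) = √(1.26683×10^8/8.323×10^5) = 12.33725 km/s.
Transfer-orbit speed at r₁ (v² = μ(2/r − 1/a)): v_a = √[μ(2/r₁ − 1/a_t)] = 5.622313 km/s.
First burn Δv₁ = |v_a − v₁| = 6.7149 km/s.
Circular speed at r₂: v₂ = √(μ/r₂) = 36.2435 km/s.
Transfer-orbit speed at r₂: v_p = √[μ(2/r₂ − 1/a_t)] = 48.5219 km/s.
Second burn Δv₂ = |v₂ − v_p| = 12.278 km/s.
Δv = Δv₁ + Δv₂ = 6.7149 + 12.278 = 18.99 km/s.

Δv = 18.99 km/s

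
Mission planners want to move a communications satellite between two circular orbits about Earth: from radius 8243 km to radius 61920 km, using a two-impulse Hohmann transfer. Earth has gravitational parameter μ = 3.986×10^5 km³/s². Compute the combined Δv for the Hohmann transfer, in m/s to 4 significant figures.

Transfer-ellipse semi-major axis a_t = (r₁ + r₂)/2 = (8243 + 61920)/2 = 35081.5 km.
At r₁ the circular-orbit speed is v₁ = √(μ/r₁) = 6.954 km/s.
Transfer-orbit speed at r₁ (vis-viva equation): v_p = √[μ(2/r₁ − 1/a_t)] = 9.239 km/s.
First burn Δv₁ = |v_p − v₁| = 2.285 km/s.
At r₂, v₂ = √(μ/r₂) = 2.537 km/s.
Transfer-orbit speed at r₂: v_a = √[μ(2/r₂ − 1/a_t)] = 1.230 km/s.
Second burn Δv₂ = |v₂ − v_a| = 1.307 km/s.
Δv = Δv₁ + Δv₂ = 2.285 + 1.307 = 3.592 km/s.

Δv = 3592 m/s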